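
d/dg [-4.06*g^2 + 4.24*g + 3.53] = 4.24 - 8.12*g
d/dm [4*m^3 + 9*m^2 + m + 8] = 12*m^2 + 18*m + 1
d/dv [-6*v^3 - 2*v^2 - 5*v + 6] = -18*v^2 - 4*v - 5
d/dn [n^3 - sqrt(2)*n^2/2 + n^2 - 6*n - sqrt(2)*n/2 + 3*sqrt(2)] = 3*n^2 - sqrt(2)*n + 2*n - 6 - sqrt(2)/2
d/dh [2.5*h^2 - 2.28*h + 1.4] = 5.0*h - 2.28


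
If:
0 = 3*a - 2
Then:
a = 2/3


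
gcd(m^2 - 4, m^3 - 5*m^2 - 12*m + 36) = m - 2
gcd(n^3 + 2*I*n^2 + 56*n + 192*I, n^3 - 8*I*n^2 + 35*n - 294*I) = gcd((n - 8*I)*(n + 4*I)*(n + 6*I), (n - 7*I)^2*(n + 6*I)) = n + 6*I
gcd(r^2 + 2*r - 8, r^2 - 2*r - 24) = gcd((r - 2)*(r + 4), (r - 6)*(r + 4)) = r + 4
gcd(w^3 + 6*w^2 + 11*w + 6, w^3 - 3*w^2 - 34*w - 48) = w^2 + 5*w + 6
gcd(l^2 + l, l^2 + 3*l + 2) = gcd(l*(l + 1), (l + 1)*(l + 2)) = l + 1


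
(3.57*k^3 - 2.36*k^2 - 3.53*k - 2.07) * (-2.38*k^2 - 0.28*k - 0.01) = -8.4966*k^5 + 4.6172*k^4 + 9.0265*k^3 + 5.9386*k^2 + 0.6149*k + 0.0207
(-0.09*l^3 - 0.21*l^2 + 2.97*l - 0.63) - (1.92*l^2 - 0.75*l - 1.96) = -0.09*l^3 - 2.13*l^2 + 3.72*l + 1.33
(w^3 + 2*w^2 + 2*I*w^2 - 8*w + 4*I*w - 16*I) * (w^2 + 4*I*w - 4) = w^5 + 2*w^4 + 6*I*w^4 - 20*w^3 + 12*I*w^3 - 24*w^2 - 56*I*w^2 + 96*w - 16*I*w + 64*I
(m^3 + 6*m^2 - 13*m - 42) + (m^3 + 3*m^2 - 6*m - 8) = 2*m^3 + 9*m^2 - 19*m - 50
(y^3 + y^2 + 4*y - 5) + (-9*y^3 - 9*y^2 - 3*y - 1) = -8*y^3 - 8*y^2 + y - 6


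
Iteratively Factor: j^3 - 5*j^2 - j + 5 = (j + 1)*(j^2 - 6*j + 5) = (j - 1)*(j + 1)*(j - 5)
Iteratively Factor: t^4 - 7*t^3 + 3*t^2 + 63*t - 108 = (t + 3)*(t^3 - 10*t^2 + 33*t - 36) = (t - 4)*(t + 3)*(t^2 - 6*t + 9) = (t - 4)*(t - 3)*(t + 3)*(t - 3)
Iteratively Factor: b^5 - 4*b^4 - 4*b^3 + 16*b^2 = (b)*(b^4 - 4*b^3 - 4*b^2 + 16*b) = b*(b - 2)*(b^3 - 2*b^2 - 8*b) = b*(b - 4)*(b - 2)*(b^2 + 2*b) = b*(b - 4)*(b - 2)*(b + 2)*(b)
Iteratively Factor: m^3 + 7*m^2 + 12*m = (m)*(m^2 + 7*m + 12) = m*(m + 4)*(m + 3)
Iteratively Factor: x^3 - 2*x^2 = (x)*(x^2 - 2*x) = x*(x - 2)*(x)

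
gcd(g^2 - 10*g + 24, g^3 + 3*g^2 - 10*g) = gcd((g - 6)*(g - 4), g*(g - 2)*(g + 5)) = 1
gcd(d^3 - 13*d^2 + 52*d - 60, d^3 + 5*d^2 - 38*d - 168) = d - 6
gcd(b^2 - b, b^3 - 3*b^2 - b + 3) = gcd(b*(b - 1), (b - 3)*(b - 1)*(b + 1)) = b - 1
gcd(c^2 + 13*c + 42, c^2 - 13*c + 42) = 1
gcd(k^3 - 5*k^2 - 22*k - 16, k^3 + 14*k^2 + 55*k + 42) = k + 1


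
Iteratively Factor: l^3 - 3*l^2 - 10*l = (l - 5)*(l^2 + 2*l) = (l - 5)*(l + 2)*(l)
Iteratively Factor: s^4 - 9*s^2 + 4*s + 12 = (s + 3)*(s^3 - 3*s^2 + 4) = (s - 2)*(s + 3)*(s^2 - s - 2) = (s - 2)*(s + 1)*(s + 3)*(s - 2)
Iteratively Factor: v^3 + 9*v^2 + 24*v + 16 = (v + 4)*(v^2 + 5*v + 4) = (v + 1)*(v + 4)*(v + 4)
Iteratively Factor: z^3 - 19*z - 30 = (z - 5)*(z^2 + 5*z + 6) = (z - 5)*(z + 3)*(z + 2)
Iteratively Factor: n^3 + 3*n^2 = (n + 3)*(n^2) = n*(n + 3)*(n)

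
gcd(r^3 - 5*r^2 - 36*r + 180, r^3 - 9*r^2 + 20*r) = r - 5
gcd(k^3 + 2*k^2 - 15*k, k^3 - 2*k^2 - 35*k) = k^2 + 5*k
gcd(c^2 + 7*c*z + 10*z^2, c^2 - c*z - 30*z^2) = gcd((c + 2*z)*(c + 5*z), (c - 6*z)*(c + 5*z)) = c + 5*z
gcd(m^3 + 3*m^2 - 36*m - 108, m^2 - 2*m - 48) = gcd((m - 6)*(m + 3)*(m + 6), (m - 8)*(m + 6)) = m + 6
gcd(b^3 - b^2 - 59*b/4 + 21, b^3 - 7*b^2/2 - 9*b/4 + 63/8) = b^2 - 5*b + 21/4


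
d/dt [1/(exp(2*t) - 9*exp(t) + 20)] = (9 - 2*exp(t))*exp(t)/(exp(2*t) - 9*exp(t) + 20)^2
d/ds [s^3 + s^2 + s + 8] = 3*s^2 + 2*s + 1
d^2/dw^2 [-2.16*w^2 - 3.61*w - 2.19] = -4.32000000000000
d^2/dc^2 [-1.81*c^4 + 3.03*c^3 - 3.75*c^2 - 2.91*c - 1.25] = -21.72*c^2 + 18.18*c - 7.5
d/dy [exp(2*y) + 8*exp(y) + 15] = 2*(exp(y) + 4)*exp(y)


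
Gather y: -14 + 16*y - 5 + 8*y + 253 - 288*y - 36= 198 - 264*y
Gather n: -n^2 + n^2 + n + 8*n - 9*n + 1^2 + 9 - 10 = 0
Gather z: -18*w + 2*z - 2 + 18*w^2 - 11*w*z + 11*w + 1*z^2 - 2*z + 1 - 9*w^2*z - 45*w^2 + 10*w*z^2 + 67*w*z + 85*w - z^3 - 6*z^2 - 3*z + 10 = -27*w^2 + 78*w - z^3 + z^2*(10*w - 5) + z*(-9*w^2 + 56*w - 3) + 9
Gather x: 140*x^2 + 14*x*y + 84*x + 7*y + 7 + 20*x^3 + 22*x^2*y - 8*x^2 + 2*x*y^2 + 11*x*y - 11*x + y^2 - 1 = 20*x^3 + x^2*(22*y + 132) + x*(2*y^2 + 25*y + 73) + y^2 + 7*y + 6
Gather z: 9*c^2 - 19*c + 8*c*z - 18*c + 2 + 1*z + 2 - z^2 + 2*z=9*c^2 - 37*c - z^2 + z*(8*c + 3) + 4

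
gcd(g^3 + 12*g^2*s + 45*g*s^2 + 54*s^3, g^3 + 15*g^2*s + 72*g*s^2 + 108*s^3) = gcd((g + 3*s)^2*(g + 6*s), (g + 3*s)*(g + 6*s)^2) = g^2 + 9*g*s + 18*s^2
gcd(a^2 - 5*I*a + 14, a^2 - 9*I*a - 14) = a - 7*I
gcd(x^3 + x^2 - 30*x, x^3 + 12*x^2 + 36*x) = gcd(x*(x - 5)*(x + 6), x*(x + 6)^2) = x^2 + 6*x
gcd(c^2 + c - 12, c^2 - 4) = 1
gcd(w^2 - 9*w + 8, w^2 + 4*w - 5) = w - 1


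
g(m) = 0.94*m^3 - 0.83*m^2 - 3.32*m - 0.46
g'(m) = 2.82*m^2 - 1.66*m - 3.32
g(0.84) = -3.28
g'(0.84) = -2.72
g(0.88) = -3.38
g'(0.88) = -2.60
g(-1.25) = 0.56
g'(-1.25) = 3.16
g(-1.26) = 0.53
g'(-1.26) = 3.25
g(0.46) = -2.07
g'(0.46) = -3.49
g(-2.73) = -16.71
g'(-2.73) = 22.23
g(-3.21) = -29.45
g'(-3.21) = 31.07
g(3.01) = 7.66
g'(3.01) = 17.23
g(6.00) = 152.78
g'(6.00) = 88.24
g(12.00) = 1464.50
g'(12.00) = 382.84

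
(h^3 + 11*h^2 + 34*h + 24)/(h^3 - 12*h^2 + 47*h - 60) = (h^3 + 11*h^2 + 34*h + 24)/(h^3 - 12*h^2 + 47*h - 60)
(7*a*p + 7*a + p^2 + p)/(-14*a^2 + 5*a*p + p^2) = (p + 1)/(-2*a + p)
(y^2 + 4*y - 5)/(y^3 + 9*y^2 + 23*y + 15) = (y - 1)/(y^2 + 4*y + 3)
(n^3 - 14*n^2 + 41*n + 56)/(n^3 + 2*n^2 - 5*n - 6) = (n^2 - 15*n + 56)/(n^2 + n - 6)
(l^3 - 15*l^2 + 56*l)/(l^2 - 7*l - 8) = l*(l - 7)/(l + 1)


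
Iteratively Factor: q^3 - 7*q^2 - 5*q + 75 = (q - 5)*(q^2 - 2*q - 15) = (q - 5)^2*(q + 3)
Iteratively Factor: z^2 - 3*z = (z)*(z - 3)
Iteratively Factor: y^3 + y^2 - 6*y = (y)*(y^2 + y - 6) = y*(y + 3)*(y - 2)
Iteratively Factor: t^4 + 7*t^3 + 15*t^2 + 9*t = (t + 1)*(t^3 + 6*t^2 + 9*t) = (t + 1)*(t + 3)*(t^2 + 3*t) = t*(t + 1)*(t + 3)*(t + 3)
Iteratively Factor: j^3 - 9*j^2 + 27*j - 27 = (j - 3)*(j^2 - 6*j + 9) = (j - 3)^2*(j - 3)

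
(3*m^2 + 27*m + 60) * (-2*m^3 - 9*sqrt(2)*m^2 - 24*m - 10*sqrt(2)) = -6*m^5 - 54*m^4 - 27*sqrt(2)*m^4 - 243*sqrt(2)*m^3 - 192*m^3 - 570*sqrt(2)*m^2 - 648*m^2 - 1440*m - 270*sqrt(2)*m - 600*sqrt(2)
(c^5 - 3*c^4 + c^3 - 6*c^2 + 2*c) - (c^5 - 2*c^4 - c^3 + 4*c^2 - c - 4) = -c^4 + 2*c^3 - 10*c^2 + 3*c + 4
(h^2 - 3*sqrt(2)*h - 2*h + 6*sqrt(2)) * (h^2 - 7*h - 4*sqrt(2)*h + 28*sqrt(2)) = h^4 - 7*sqrt(2)*h^3 - 9*h^3 + 38*h^2 + 63*sqrt(2)*h^2 - 216*h - 98*sqrt(2)*h + 336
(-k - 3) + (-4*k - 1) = -5*k - 4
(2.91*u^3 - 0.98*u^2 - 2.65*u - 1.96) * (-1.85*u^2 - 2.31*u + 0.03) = -5.3835*u^5 - 4.9091*u^4 + 7.2536*u^3 + 9.7181*u^2 + 4.4481*u - 0.0588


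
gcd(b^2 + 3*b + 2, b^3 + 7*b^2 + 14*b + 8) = b^2 + 3*b + 2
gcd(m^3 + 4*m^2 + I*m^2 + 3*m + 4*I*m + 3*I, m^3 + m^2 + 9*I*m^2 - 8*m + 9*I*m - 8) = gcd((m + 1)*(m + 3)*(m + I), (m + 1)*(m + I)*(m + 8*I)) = m^2 + m*(1 + I) + I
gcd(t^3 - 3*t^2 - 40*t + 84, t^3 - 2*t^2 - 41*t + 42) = t^2 - t - 42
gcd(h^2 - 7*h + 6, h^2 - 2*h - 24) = h - 6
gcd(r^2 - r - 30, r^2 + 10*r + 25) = r + 5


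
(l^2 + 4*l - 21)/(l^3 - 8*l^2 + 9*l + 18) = (l + 7)/(l^2 - 5*l - 6)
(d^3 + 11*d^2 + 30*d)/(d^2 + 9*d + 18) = d*(d + 5)/(d + 3)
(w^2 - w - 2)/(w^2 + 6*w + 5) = (w - 2)/(w + 5)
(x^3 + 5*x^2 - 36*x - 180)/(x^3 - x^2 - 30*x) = (x + 6)/x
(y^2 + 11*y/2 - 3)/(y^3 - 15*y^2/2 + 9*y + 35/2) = (2*y^2 + 11*y - 6)/(2*y^3 - 15*y^2 + 18*y + 35)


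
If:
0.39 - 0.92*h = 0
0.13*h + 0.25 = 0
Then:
No Solution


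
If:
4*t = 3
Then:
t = 3/4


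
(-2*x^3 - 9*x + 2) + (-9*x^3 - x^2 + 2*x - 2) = -11*x^3 - x^2 - 7*x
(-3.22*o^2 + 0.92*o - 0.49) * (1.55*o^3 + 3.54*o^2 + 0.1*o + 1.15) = -4.991*o^5 - 9.9728*o^4 + 2.1753*o^3 - 5.3456*o^2 + 1.009*o - 0.5635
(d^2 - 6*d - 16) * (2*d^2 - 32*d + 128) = 2*d^4 - 44*d^3 + 288*d^2 - 256*d - 2048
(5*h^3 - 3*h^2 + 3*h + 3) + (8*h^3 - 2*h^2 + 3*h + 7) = 13*h^3 - 5*h^2 + 6*h + 10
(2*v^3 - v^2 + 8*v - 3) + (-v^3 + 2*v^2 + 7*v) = v^3 + v^2 + 15*v - 3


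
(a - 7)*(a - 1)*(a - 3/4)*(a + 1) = a^4 - 31*a^3/4 + 17*a^2/4 + 31*a/4 - 21/4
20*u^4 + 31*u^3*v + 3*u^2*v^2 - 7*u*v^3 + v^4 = (-5*u + v)*(-4*u + v)*(u + v)^2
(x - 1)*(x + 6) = x^2 + 5*x - 6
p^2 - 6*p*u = p*(p - 6*u)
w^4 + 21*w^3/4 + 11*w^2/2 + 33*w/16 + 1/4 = (w + 1/4)*(w + 1/2)^2*(w + 4)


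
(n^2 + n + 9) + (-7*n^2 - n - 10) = -6*n^2 - 1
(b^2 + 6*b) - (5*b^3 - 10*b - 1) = -5*b^3 + b^2 + 16*b + 1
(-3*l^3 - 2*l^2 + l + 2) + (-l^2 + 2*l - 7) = -3*l^3 - 3*l^2 + 3*l - 5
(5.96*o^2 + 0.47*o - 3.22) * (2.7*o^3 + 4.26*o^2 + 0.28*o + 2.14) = 16.092*o^5 + 26.6586*o^4 - 5.023*o^3 - 0.831199999999999*o^2 + 0.1042*o - 6.8908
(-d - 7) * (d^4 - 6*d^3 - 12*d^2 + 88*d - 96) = -d^5 - d^4 + 54*d^3 - 4*d^2 - 520*d + 672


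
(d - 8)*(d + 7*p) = d^2 + 7*d*p - 8*d - 56*p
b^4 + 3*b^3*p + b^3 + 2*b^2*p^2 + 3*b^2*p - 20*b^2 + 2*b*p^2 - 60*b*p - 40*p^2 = (b - 4)*(b + 5)*(b + p)*(b + 2*p)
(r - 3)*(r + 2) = r^2 - r - 6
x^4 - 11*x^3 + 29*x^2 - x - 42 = (x - 7)*(x - 3)*(x - 2)*(x + 1)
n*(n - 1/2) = n^2 - n/2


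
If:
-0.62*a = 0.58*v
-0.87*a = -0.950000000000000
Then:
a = 1.09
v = -1.17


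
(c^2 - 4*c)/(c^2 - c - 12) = c/(c + 3)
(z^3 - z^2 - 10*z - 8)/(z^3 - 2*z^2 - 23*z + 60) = (z^2 + 3*z + 2)/(z^2 + 2*z - 15)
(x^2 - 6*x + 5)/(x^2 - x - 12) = (-x^2 + 6*x - 5)/(-x^2 + x + 12)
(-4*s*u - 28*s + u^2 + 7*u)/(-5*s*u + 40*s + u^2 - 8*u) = (4*s*u + 28*s - u^2 - 7*u)/(5*s*u - 40*s - u^2 + 8*u)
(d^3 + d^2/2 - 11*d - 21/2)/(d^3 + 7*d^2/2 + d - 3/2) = (2*d - 7)/(2*d - 1)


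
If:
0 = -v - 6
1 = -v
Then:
No Solution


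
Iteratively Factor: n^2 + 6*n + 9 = (n + 3)*(n + 3)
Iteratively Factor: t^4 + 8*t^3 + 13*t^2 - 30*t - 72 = (t + 4)*(t^3 + 4*t^2 - 3*t - 18) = (t + 3)*(t + 4)*(t^2 + t - 6) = (t - 2)*(t + 3)*(t + 4)*(t + 3)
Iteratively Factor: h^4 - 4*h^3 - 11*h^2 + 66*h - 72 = (h - 2)*(h^3 - 2*h^2 - 15*h + 36) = (h - 3)*(h - 2)*(h^2 + h - 12) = (h - 3)^2*(h - 2)*(h + 4)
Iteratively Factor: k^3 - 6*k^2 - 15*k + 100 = (k - 5)*(k^2 - k - 20) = (k - 5)^2*(k + 4)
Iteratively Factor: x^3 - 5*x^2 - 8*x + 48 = (x - 4)*(x^2 - x - 12) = (x - 4)^2*(x + 3)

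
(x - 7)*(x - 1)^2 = x^3 - 9*x^2 + 15*x - 7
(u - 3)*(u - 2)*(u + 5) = u^3 - 19*u + 30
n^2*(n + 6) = n^3 + 6*n^2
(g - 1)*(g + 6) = g^2 + 5*g - 6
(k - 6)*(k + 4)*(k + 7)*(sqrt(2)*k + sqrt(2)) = sqrt(2)*k^4 + 6*sqrt(2)*k^3 - 33*sqrt(2)*k^2 - 206*sqrt(2)*k - 168*sqrt(2)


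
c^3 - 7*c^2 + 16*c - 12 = (c - 3)*(c - 2)^2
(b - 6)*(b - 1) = b^2 - 7*b + 6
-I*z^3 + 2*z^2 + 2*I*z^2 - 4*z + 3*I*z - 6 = (z - 3)*(z + 2*I)*(-I*z - I)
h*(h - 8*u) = h^2 - 8*h*u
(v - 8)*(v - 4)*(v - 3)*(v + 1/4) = v^4 - 59*v^3/4 + 257*v^2/4 - 79*v - 24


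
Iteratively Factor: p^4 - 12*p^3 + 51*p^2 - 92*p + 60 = (p - 3)*(p^3 - 9*p^2 + 24*p - 20) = (p - 5)*(p - 3)*(p^2 - 4*p + 4) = (p - 5)*(p - 3)*(p - 2)*(p - 2)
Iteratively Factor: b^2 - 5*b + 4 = (b - 4)*(b - 1)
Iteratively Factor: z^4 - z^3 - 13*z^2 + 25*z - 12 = (z - 1)*(z^3 - 13*z + 12) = (z - 3)*(z - 1)*(z^2 + 3*z - 4) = (z - 3)*(z - 1)*(z + 4)*(z - 1)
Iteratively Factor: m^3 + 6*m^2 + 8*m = (m)*(m^2 + 6*m + 8) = m*(m + 2)*(m + 4)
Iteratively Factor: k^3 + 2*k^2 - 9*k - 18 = (k + 2)*(k^2 - 9) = (k + 2)*(k + 3)*(k - 3)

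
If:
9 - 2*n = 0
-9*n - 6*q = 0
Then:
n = 9/2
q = -27/4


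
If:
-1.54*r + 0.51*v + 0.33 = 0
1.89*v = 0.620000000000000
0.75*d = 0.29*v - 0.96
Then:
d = -1.15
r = 0.32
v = 0.33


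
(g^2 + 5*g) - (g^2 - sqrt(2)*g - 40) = sqrt(2)*g + 5*g + 40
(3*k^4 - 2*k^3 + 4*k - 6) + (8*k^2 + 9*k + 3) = 3*k^4 - 2*k^3 + 8*k^2 + 13*k - 3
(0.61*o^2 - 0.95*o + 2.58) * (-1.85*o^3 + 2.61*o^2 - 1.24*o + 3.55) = -1.1285*o^5 + 3.3496*o^4 - 8.0089*o^3 + 10.0773*o^2 - 6.5717*o + 9.159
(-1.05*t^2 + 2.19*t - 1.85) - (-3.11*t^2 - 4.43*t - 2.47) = 2.06*t^2 + 6.62*t + 0.62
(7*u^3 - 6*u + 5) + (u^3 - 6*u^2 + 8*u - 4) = 8*u^3 - 6*u^2 + 2*u + 1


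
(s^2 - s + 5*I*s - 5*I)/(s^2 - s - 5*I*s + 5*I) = (s + 5*I)/(s - 5*I)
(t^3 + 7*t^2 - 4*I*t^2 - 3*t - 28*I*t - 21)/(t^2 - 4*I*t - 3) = t + 7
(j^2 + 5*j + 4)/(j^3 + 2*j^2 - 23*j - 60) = (j + 1)/(j^2 - 2*j - 15)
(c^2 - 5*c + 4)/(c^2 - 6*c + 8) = (c - 1)/(c - 2)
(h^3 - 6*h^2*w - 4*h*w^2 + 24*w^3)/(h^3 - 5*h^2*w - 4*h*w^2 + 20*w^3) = (-h + 6*w)/(-h + 5*w)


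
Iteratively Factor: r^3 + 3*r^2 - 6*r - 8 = (r + 1)*(r^2 + 2*r - 8) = (r - 2)*(r + 1)*(r + 4)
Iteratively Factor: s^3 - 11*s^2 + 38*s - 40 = (s - 2)*(s^2 - 9*s + 20) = (s - 5)*(s - 2)*(s - 4)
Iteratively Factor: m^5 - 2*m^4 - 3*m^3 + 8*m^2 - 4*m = (m + 2)*(m^4 - 4*m^3 + 5*m^2 - 2*m) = m*(m + 2)*(m^3 - 4*m^2 + 5*m - 2) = m*(m - 1)*(m + 2)*(m^2 - 3*m + 2) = m*(m - 2)*(m - 1)*(m + 2)*(m - 1)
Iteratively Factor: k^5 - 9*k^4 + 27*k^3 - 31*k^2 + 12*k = (k - 1)*(k^4 - 8*k^3 + 19*k^2 - 12*k) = (k - 4)*(k - 1)*(k^3 - 4*k^2 + 3*k) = (k - 4)*(k - 1)^2*(k^2 - 3*k) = k*(k - 4)*(k - 1)^2*(k - 3)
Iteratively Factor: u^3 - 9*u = (u + 3)*(u^2 - 3*u) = (u - 3)*(u + 3)*(u)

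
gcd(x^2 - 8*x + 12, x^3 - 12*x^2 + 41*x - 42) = x - 2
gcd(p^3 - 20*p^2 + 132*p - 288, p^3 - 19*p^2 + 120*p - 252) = p^2 - 12*p + 36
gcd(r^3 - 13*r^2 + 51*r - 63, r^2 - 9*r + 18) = r - 3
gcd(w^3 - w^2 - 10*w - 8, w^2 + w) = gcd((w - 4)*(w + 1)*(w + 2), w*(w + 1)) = w + 1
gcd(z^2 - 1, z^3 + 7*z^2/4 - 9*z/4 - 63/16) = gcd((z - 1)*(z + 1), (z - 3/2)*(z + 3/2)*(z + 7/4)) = 1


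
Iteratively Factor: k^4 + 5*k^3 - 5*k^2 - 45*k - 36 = (k - 3)*(k^3 + 8*k^2 + 19*k + 12) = (k - 3)*(k + 1)*(k^2 + 7*k + 12) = (k - 3)*(k + 1)*(k + 3)*(k + 4)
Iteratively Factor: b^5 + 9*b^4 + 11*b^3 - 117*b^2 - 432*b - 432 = (b + 3)*(b^4 + 6*b^3 - 7*b^2 - 96*b - 144) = (b + 3)*(b + 4)*(b^3 + 2*b^2 - 15*b - 36) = (b + 3)^2*(b + 4)*(b^2 - b - 12) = (b + 3)^3*(b + 4)*(b - 4)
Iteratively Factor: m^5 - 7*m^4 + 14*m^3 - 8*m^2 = (m - 2)*(m^4 - 5*m^3 + 4*m^2) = (m - 2)*(m - 1)*(m^3 - 4*m^2) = m*(m - 2)*(m - 1)*(m^2 - 4*m) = m*(m - 4)*(m - 2)*(m - 1)*(m)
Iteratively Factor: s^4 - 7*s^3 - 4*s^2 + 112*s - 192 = (s + 4)*(s^3 - 11*s^2 + 40*s - 48) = (s - 4)*(s + 4)*(s^2 - 7*s + 12) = (s - 4)*(s - 3)*(s + 4)*(s - 4)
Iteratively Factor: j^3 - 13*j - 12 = (j + 3)*(j^2 - 3*j - 4) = (j - 4)*(j + 3)*(j + 1)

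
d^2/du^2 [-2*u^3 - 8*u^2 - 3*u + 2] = -12*u - 16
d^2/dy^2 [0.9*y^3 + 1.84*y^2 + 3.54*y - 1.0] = 5.4*y + 3.68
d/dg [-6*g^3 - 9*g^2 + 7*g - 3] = -18*g^2 - 18*g + 7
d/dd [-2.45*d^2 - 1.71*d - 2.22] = -4.9*d - 1.71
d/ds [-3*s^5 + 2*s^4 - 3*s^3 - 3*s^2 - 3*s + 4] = -15*s^4 + 8*s^3 - 9*s^2 - 6*s - 3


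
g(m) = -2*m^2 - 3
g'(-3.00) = 12.00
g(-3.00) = -21.00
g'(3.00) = -12.00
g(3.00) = -21.00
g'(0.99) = -3.96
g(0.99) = -4.96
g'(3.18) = -12.72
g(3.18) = -23.22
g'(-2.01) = 8.04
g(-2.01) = -11.08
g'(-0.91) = 3.64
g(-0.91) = -4.66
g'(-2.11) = 8.44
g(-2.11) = -11.90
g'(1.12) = -4.48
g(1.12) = -5.51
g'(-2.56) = 10.24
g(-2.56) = -16.11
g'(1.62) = -6.48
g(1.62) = -8.25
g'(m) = -4*m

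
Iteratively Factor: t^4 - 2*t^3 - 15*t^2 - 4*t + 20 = (t - 5)*(t^3 + 3*t^2 - 4) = (t - 5)*(t + 2)*(t^2 + t - 2) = (t - 5)*(t - 1)*(t + 2)*(t + 2)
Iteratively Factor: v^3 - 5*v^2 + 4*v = (v)*(v^2 - 5*v + 4) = v*(v - 4)*(v - 1)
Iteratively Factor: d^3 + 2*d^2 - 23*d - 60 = (d - 5)*(d^2 + 7*d + 12) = (d - 5)*(d + 4)*(d + 3)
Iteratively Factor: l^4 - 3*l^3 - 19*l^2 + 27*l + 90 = (l - 5)*(l^3 + 2*l^2 - 9*l - 18) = (l - 5)*(l + 2)*(l^2 - 9) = (l - 5)*(l - 3)*(l + 2)*(l + 3)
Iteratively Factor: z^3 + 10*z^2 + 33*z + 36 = (z + 3)*(z^2 + 7*z + 12) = (z + 3)^2*(z + 4)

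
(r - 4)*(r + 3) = r^2 - r - 12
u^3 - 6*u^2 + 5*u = u*(u - 5)*(u - 1)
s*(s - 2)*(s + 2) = s^3 - 4*s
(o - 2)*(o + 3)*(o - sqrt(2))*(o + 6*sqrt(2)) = o^4 + o^3 + 5*sqrt(2)*o^3 - 18*o^2 + 5*sqrt(2)*o^2 - 30*sqrt(2)*o - 12*o + 72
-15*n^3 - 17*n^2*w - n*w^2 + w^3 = (-5*n + w)*(n + w)*(3*n + w)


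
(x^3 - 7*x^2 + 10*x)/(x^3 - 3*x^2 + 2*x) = (x - 5)/(x - 1)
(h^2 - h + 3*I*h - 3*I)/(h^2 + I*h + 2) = (h^2 - h + 3*I*h - 3*I)/(h^2 + I*h + 2)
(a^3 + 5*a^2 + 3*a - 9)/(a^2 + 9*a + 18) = (a^2 + 2*a - 3)/(a + 6)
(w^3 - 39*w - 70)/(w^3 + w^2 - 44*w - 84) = (w + 5)/(w + 6)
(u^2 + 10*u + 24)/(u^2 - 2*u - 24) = (u + 6)/(u - 6)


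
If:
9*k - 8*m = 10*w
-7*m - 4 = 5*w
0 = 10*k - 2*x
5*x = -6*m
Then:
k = 1/2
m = -25/12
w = 127/60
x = 5/2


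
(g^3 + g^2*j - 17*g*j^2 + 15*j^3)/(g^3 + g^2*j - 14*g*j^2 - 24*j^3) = (g^3 + g^2*j - 17*g*j^2 + 15*j^3)/(g^3 + g^2*j - 14*g*j^2 - 24*j^3)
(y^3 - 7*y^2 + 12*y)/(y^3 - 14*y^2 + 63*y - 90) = y*(y - 4)/(y^2 - 11*y + 30)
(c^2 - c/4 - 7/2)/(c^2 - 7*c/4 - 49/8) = 2*(c - 2)/(2*c - 7)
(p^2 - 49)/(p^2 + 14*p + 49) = (p - 7)/(p + 7)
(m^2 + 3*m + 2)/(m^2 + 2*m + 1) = (m + 2)/(m + 1)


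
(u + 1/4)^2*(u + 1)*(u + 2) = u^4 + 7*u^3/2 + 57*u^2/16 + 19*u/16 + 1/8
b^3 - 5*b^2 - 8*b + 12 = (b - 6)*(b - 1)*(b + 2)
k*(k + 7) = k^2 + 7*k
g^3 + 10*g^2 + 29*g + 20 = (g + 1)*(g + 4)*(g + 5)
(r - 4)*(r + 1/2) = r^2 - 7*r/2 - 2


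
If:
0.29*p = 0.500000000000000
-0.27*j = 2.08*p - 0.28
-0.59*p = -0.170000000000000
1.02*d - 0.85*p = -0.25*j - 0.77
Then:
No Solution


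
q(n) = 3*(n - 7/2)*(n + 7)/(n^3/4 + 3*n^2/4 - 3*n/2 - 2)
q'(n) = 3*(n - 7/2)*(n + 7)*(-3*n^2/4 - 3*n/2 + 3/2)/(n^3/4 + 3*n^2/4 - 3*n/2 - 2)^2 + 3*(n - 7/2)/(n^3/4 + 3*n^2/4 - 3*n/2 - 2) + 3*(n + 7)/(n^3/4 + 3*n^2/4 - 3*n/2 - 2)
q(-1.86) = -46.54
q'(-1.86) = -44.80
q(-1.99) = -41.57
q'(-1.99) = -32.45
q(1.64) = 35.98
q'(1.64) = 64.75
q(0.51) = 26.56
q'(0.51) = -11.00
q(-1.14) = -259.52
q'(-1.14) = -1833.99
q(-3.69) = -60.19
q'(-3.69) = 151.39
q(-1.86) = -46.54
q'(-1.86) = -44.80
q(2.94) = -2.60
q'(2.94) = 8.18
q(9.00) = 1.16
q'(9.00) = -0.09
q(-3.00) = -31.20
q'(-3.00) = 6.36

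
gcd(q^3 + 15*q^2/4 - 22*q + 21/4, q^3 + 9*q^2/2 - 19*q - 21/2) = q^2 + 4*q - 21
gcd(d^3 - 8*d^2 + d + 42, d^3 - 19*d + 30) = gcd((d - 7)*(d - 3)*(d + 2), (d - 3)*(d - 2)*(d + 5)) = d - 3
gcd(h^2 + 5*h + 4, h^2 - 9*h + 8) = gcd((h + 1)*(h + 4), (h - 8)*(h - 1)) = 1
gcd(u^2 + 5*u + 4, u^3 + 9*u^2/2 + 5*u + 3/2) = u + 1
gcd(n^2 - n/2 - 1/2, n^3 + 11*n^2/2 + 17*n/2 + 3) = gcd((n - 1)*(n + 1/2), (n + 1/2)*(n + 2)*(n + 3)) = n + 1/2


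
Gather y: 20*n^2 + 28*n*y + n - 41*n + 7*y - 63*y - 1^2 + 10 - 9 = 20*n^2 - 40*n + y*(28*n - 56)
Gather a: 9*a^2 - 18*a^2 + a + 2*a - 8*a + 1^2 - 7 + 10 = -9*a^2 - 5*a + 4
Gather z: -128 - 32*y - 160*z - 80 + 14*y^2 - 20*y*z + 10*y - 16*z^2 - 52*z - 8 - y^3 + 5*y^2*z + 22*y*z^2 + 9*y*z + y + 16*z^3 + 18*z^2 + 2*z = -y^3 + 14*y^2 - 21*y + 16*z^3 + z^2*(22*y + 2) + z*(5*y^2 - 11*y - 210) - 216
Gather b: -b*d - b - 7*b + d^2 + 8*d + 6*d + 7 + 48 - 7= b*(-d - 8) + d^2 + 14*d + 48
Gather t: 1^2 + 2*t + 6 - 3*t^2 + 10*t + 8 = -3*t^2 + 12*t + 15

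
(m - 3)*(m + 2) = m^2 - m - 6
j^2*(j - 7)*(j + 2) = j^4 - 5*j^3 - 14*j^2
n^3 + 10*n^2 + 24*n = n*(n + 4)*(n + 6)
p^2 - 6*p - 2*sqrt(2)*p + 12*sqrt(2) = (p - 6)*(p - 2*sqrt(2))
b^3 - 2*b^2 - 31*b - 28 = (b - 7)*(b + 1)*(b + 4)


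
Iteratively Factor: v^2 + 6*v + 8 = (v + 2)*(v + 4)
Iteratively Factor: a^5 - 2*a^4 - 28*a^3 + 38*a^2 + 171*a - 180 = (a + 3)*(a^4 - 5*a^3 - 13*a^2 + 77*a - 60) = (a - 5)*(a + 3)*(a^3 - 13*a + 12) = (a - 5)*(a - 1)*(a + 3)*(a^2 + a - 12) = (a - 5)*(a - 3)*(a - 1)*(a + 3)*(a + 4)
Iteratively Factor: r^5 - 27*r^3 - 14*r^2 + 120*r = (r + 3)*(r^4 - 3*r^3 - 18*r^2 + 40*r) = (r + 3)*(r + 4)*(r^3 - 7*r^2 + 10*r) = (r - 5)*(r + 3)*(r + 4)*(r^2 - 2*r) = (r - 5)*(r - 2)*(r + 3)*(r + 4)*(r)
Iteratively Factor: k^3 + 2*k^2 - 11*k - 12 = (k + 4)*(k^2 - 2*k - 3) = (k - 3)*(k + 4)*(k + 1)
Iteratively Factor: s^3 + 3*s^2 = (s + 3)*(s^2) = s*(s + 3)*(s)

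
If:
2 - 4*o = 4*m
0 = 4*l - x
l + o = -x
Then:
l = x/4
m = 5*x/4 + 1/2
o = -5*x/4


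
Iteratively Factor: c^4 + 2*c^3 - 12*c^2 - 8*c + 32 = (c + 2)*(c^3 - 12*c + 16) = (c + 2)*(c + 4)*(c^2 - 4*c + 4) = (c - 2)*(c + 2)*(c + 4)*(c - 2)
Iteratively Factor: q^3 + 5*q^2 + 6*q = (q)*(q^2 + 5*q + 6) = q*(q + 2)*(q + 3)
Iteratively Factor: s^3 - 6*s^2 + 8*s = (s - 4)*(s^2 - 2*s) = (s - 4)*(s - 2)*(s)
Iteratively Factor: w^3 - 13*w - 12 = (w + 3)*(w^2 - 3*w - 4) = (w - 4)*(w + 3)*(w + 1)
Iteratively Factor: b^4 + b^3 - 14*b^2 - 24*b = (b - 4)*(b^3 + 5*b^2 + 6*b) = (b - 4)*(b + 3)*(b^2 + 2*b) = (b - 4)*(b + 2)*(b + 3)*(b)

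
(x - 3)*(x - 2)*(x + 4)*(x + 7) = x^4 + 6*x^3 - 21*x^2 - 74*x + 168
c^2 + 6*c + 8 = (c + 2)*(c + 4)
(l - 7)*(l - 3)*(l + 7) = l^3 - 3*l^2 - 49*l + 147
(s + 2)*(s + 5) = s^2 + 7*s + 10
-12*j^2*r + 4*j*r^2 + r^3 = r*(-2*j + r)*(6*j + r)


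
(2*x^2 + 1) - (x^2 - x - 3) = x^2 + x + 4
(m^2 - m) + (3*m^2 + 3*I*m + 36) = 4*m^2 - m + 3*I*m + 36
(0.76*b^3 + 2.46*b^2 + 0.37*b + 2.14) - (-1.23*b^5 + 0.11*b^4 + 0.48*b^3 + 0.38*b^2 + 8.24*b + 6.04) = 1.23*b^5 - 0.11*b^4 + 0.28*b^3 + 2.08*b^2 - 7.87*b - 3.9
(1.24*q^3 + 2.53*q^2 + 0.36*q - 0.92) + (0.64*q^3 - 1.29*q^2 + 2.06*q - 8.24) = 1.88*q^3 + 1.24*q^2 + 2.42*q - 9.16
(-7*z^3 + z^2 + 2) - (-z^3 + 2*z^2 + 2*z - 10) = -6*z^3 - z^2 - 2*z + 12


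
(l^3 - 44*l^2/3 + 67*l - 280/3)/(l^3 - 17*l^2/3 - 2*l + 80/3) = (l - 7)/(l + 2)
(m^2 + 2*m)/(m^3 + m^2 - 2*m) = 1/(m - 1)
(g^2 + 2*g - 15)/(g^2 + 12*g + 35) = (g - 3)/(g + 7)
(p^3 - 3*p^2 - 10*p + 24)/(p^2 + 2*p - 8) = (p^2 - p - 12)/(p + 4)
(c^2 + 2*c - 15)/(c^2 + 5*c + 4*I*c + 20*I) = (c - 3)/(c + 4*I)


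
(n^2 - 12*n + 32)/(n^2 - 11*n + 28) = (n - 8)/(n - 7)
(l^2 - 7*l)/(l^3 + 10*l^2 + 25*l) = (l - 7)/(l^2 + 10*l + 25)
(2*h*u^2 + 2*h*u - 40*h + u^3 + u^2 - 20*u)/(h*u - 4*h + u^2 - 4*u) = (2*h*u + 10*h + u^2 + 5*u)/(h + u)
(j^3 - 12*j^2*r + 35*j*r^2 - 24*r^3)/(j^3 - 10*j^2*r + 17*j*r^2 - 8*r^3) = (-j + 3*r)/(-j + r)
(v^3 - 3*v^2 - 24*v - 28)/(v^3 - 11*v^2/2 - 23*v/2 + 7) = 2*(v + 2)/(2*v - 1)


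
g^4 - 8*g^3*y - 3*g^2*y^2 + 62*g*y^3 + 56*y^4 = (g - 7*y)*(g - 4*y)*(g + y)*(g + 2*y)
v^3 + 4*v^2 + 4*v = v*(v + 2)^2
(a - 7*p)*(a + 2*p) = a^2 - 5*a*p - 14*p^2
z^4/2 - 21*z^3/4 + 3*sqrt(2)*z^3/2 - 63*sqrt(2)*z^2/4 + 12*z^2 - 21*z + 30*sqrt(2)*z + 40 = (z/2 + sqrt(2))*(z - 8)*(z - 5/2)*(z + sqrt(2))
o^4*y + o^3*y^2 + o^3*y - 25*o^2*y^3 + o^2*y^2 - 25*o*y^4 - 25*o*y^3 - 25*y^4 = (o - 5*y)*(o + y)*(o + 5*y)*(o*y + y)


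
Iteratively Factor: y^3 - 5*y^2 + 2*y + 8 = (y - 2)*(y^2 - 3*y - 4) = (y - 4)*(y - 2)*(y + 1)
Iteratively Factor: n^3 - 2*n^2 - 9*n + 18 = (n + 3)*(n^2 - 5*n + 6) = (n - 3)*(n + 3)*(n - 2)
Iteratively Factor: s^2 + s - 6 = (s + 3)*(s - 2)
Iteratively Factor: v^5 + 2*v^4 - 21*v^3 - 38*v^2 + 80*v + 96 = (v + 4)*(v^4 - 2*v^3 - 13*v^2 + 14*v + 24) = (v - 4)*(v + 4)*(v^3 + 2*v^2 - 5*v - 6) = (v - 4)*(v + 1)*(v + 4)*(v^2 + v - 6) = (v - 4)*(v - 2)*(v + 1)*(v + 4)*(v + 3)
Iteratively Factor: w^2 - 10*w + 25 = (w - 5)*(w - 5)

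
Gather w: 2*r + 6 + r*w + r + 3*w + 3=3*r + w*(r + 3) + 9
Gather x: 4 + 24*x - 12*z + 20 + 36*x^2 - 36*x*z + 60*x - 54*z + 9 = 36*x^2 + x*(84 - 36*z) - 66*z + 33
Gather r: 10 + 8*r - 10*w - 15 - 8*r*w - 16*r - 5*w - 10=r*(-8*w - 8) - 15*w - 15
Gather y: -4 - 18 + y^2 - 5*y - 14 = y^2 - 5*y - 36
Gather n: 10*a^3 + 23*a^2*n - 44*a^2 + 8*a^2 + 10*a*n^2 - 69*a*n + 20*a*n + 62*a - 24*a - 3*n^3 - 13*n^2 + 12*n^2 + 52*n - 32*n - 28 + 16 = 10*a^3 - 36*a^2 + 38*a - 3*n^3 + n^2*(10*a - 1) + n*(23*a^2 - 49*a + 20) - 12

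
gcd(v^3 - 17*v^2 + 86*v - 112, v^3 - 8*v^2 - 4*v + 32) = v^2 - 10*v + 16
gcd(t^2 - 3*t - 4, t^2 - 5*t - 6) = t + 1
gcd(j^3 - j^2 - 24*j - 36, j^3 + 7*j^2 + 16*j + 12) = j^2 + 5*j + 6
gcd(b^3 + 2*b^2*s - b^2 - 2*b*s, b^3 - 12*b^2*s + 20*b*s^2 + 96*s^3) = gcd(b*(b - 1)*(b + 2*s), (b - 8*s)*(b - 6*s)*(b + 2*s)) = b + 2*s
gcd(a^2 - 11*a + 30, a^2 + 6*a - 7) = 1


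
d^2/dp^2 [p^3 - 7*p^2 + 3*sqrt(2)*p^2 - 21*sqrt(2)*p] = 6*p - 14 + 6*sqrt(2)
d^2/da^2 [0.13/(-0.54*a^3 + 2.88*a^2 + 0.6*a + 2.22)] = ((0.4212*a - 0.7488)*(-0.54*a^3 + 2.88*a^2 + 0.6*a + 2.22) + 0.13*(-3.24*a^2 + 11.52*a + 1.2)*(-1.62*a^2 + 5.76*a + 0.6))/(-0.54*a^3 + 2.88*a^2 + 0.6*a + 2.22)^3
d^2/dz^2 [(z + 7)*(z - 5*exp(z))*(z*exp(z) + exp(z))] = (z^3 - 20*z^2*exp(z) + 14*z^2 - 200*z*exp(z) + 45*z - 310*exp(z) + 30)*exp(z)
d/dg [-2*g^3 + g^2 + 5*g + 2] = -6*g^2 + 2*g + 5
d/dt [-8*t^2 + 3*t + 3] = 3 - 16*t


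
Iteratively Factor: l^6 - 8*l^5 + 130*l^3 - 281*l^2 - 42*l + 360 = (l - 5)*(l^5 - 3*l^4 - 15*l^3 + 55*l^2 - 6*l - 72) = (l - 5)*(l + 4)*(l^4 - 7*l^3 + 13*l^2 + 3*l - 18) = (l - 5)*(l - 3)*(l + 4)*(l^3 - 4*l^2 + l + 6) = (l - 5)*(l - 3)^2*(l + 4)*(l^2 - l - 2) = (l - 5)*(l - 3)^2*(l - 2)*(l + 4)*(l + 1)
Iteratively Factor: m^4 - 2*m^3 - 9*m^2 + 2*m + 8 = (m - 4)*(m^3 + 2*m^2 - m - 2) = (m - 4)*(m - 1)*(m^2 + 3*m + 2) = (m - 4)*(m - 1)*(m + 1)*(m + 2)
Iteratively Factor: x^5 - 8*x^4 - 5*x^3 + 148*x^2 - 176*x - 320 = (x + 1)*(x^4 - 9*x^3 + 4*x^2 + 144*x - 320) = (x - 4)*(x + 1)*(x^3 - 5*x^2 - 16*x + 80) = (x - 4)^2*(x + 1)*(x^2 - x - 20) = (x - 5)*(x - 4)^2*(x + 1)*(x + 4)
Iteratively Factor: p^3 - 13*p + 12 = (p + 4)*(p^2 - 4*p + 3) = (p - 3)*(p + 4)*(p - 1)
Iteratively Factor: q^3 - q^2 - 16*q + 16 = (q + 4)*(q^2 - 5*q + 4) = (q - 1)*(q + 4)*(q - 4)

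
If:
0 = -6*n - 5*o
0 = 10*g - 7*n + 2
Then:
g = -7*o/12 - 1/5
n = -5*o/6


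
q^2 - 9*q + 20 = (q - 5)*(q - 4)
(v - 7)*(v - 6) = v^2 - 13*v + 42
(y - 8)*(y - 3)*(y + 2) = y^3 - 9*y^2 + 2*y + 48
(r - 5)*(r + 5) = r^2 - 25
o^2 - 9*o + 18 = (o - 6)*(o - 3)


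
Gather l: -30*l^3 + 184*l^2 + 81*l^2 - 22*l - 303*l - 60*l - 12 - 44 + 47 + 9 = -30*l^3 + 265*l^2 - 385*l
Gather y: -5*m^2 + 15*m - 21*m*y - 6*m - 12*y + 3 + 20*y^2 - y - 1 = -5*m^2 + 9*m + 20*y^2 + y*(-21*m - 13) + 2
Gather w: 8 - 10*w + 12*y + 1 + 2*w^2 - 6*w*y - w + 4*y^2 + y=2*w^2 + w*(-6*y - 11) + 4*y^2 + 13*y + 9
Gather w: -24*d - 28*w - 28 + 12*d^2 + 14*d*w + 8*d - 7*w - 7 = 12*d^2 - 16*d + w*(14*d - 35) - 35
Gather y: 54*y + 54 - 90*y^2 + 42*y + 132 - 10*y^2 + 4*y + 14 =-100*y^2 + 100*y + 200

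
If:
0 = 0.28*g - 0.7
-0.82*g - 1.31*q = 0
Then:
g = 2.50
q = -1.56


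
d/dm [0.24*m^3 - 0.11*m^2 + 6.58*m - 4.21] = 0.72*m^2 - 0.22*m + 6.58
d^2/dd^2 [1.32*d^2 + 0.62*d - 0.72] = 2.64000000000000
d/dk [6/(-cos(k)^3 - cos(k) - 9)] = 6*(3*sin(k)^2 - 4)*sin(k)/(cos(k)^3 + cos(k) + 9)^2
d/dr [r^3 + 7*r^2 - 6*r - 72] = 3*r^2 + 14*r - 6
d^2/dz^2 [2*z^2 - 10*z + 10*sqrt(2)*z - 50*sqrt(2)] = 4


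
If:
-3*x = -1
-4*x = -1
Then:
No Solution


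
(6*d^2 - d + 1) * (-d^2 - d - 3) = -6*d^4 - 5*d^3 - 18*d^2 + 2*d - 3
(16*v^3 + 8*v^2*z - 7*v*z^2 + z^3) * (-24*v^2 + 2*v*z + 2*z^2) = -384*v^5 - 160*v^4*z + 216*v^3*z^2 - 22*v^2*z^3 - 12*v*z^4 + 2*z^5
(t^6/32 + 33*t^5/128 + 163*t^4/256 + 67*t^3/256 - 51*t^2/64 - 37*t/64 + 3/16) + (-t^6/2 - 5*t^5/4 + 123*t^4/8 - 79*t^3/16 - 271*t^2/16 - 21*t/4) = -15*t^6/32 - 127*t^5/128 + 4099*t^4/256 - 1197*t^3/256 - 1135*t^2/64 - 373*t/64 + 3/16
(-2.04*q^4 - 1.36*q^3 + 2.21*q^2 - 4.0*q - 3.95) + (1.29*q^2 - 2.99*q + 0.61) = -2.04*q^4 - 1.36*q^3 + 3.5*q^2 - 6.99*q - 3.34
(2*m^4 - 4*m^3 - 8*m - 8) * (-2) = -4*m^4 + 8*m^3 + 16*m + 16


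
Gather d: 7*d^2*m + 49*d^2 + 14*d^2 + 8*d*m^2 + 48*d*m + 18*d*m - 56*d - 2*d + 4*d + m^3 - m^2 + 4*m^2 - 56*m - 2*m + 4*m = d^2*(7*m + 63) + d*(8*m^2 + 66*m - 54) + m^3 + 3*m^2 - 54*m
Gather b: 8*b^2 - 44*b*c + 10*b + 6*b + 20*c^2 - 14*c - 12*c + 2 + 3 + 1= 8*b^2 + b*(16 - 44*c) + 20*c^2 - 26*c + 6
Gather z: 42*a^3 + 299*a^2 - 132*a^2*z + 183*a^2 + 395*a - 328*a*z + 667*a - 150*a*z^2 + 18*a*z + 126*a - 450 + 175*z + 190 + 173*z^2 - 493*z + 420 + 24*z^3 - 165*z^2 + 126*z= 42*a^3 + 482*a^2 + 1188*a + 24*z^3 + z^2*(8 - 150*a) + z*(-132*a^2 - 310*a - 192) + 160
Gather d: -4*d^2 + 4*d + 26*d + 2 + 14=-4*d^2 + 30*d + 16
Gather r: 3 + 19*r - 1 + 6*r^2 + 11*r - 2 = 6*r^2 + 30*r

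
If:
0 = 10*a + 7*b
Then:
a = -7*b/10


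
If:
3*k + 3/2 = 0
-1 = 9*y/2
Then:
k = -1/2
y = -2/9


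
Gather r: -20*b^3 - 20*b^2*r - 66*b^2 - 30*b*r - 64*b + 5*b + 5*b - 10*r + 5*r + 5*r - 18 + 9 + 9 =-20*b^3 - 66*b^2 - 54*b + r*(-20*b^2 - 30*b)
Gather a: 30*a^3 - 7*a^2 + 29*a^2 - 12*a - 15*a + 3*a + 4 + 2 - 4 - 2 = 30*a^3 + 22*a^2 - 24*a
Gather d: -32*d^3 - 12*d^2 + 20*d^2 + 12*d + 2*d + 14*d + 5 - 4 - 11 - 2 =-32*d^3 + 8*d^2 + 28*d - 12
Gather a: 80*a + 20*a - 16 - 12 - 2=100*a - 30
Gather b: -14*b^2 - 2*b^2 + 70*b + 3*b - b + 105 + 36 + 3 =-16*b^2 + 72*b + 144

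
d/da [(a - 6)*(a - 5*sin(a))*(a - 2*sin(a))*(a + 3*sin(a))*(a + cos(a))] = (6 - a)*(a - 5*sin(a))*(a - 2*sin(a))*(a + 3*sin(a))*(sin(a) - 1) + (6 - a)*(a - 5*sin(a))*(a + 3*sin(a))*(a + cos(a))*(2*cos(a) - 1) + (6 - a)*(a - 2*sin(a))*(a + 3*sin(a))*(a + cos(a))*(5*cos(a) - 1) + (a - 6)*(a - 5*sin(a))*(a - 2*sin(a))*(a + cos(a))*(3*cos(a) + 1) + (a - 5*sin(a))*(a - 2*sin(a))*(a + 3*sin(a))*(a + cos(a))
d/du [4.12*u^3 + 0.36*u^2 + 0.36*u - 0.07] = 12.36*u^2 + 0.72*u + 0.36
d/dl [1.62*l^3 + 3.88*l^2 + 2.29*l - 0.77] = 4.86*l^2 + 7.76*l + 2.29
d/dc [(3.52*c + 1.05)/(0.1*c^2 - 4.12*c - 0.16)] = (-0.352*c^2 - 0.210000000000001*c + 3.7628)/(0.01*c^4 - 0.824*c^3 + 16.9424*c^2 + 1.3184*c + 0.0256)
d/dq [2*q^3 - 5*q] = 6*q^2 - 5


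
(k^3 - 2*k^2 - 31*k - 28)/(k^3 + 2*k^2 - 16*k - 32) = (k^2 - 6*k - 7)/(k^2 - 2*k - 8)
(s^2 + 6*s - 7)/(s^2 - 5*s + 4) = (s + 7)/(s - 4)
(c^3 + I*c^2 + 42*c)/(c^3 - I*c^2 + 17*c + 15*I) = c*(c^2 + I*c + 42)/(c^3 - I*c^2 + 17*c + 15*I)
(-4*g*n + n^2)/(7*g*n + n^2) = (-4*g + n)/(7*g + n)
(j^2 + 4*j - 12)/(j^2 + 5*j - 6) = (j - 2)/(j - 1)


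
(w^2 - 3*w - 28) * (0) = 0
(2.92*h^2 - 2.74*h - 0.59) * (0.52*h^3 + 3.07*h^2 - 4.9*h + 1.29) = 1.5184*h^5 + 7.5396*h^4 - 23.0266*h^3 + 15.3815*h^2 - 0.6436*h - 0.7611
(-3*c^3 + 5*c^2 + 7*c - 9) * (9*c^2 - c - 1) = -27*c^5 + 48*c^4 + 61*c^3 - 93*c^2 + 2*c + 9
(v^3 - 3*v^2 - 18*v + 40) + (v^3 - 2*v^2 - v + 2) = 2*v^3 - 5*v^2 - 19*v + 42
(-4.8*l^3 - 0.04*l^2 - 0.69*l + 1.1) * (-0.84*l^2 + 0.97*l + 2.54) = 4.032*l^5 - 4.6224*l^4 - 11.6512*l^3 - 1.6949*l^2 - 0.6856*l + 2.794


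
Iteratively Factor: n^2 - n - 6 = (n + 2)*(n - 3)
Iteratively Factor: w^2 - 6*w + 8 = (w - 4)*(w - 2)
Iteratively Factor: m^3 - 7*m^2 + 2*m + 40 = (m + 2)*(m^2 - 9*m + 20) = (m - 5)*(m + 2)*(m - 4)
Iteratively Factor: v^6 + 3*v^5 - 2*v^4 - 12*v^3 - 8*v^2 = (v - 2)*(v^5 + 5*v^4 + 8*v^3 + 4*v^2) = (v - 2)*(v + 2)*(v^4 + 3*v^3 + 2*v^2) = v*(v - 2)*(v + 2)*(v^3 + 3*v^2 + 2*v) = v^2*(v - 2)*(v + 2)*(v^2 + 3*v + 2) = v^2*(v - 2)*(v + 2)^2*(v + 1)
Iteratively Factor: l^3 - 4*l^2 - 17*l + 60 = (l - 3)*(l^2 - l - 20) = (l - 5)*(l - 3)*(l + 4)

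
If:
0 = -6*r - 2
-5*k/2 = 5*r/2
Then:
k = 1/3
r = -1/3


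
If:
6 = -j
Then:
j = -6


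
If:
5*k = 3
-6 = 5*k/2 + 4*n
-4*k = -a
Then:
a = 12/5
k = 3/5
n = -15/8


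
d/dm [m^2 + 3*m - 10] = 2*m + 3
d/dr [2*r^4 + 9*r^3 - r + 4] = 8*r^3 + 27*r^2 - 1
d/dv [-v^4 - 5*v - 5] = -4*v^3 - 5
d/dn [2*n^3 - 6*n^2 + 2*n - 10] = 6*n^2 - 12*n + 2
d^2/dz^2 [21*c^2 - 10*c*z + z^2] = 2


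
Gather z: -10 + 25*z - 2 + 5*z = 30*z - 12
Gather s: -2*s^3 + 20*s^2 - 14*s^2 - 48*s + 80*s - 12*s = -2*s^3 + 6*s^2 + 20*s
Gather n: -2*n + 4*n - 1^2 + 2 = 2*n + 1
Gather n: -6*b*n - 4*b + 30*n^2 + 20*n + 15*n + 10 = -4*b + 30*n^2 + n*(35 - 6*b) + 10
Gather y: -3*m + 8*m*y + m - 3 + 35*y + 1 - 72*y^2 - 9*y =-2*m - 72*y^2 + y*(8*m + 26) - 2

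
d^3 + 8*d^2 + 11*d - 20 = (d - 1)*(d + 4)*(d + 5)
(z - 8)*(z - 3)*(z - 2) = z^3 - 13*z^2 + 46*z - 48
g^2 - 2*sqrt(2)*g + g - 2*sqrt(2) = (g + 1)*(g - 2*sqrt(2))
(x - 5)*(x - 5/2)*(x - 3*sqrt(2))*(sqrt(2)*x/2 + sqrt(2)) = sqrt(2)*x^4/2 - 11*sqrt(2)*x^3/4 - 3*x^3 - 5*sqrt(2)*x^2/4 + 33*x^2/2 + 15*x/2 + 25*sqrt(2)*x/2 - 75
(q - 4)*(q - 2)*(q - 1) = q^3 - 7*q^2 + 14*q - 8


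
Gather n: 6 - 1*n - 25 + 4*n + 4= 3*n - 15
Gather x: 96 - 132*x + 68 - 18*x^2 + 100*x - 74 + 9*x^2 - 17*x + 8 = -9*x^2 - 49*x + 98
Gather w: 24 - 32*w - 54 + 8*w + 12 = -24*w - 18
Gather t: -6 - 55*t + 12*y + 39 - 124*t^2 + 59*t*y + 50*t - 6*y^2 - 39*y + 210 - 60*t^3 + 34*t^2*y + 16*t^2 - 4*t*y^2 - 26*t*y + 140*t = -60*t^3 + t^2*(34*y - 108) + t*(-4*y^2 + 33*y + 135) - 6*y^2 - 27*y + 243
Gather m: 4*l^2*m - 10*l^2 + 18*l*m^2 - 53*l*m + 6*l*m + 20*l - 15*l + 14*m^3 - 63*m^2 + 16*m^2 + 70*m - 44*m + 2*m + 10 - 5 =-10*l^2 + 5*l + 14*m^3 + m^2*(18*l - 47) + m*(4*l^2 - 47*l + 28) + 5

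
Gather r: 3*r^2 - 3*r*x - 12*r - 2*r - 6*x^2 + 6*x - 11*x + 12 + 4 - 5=3*r^2 + r*(-3*x - 14) - 6*x^2 - 5*x + 11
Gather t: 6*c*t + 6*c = 6*c*t + 6*c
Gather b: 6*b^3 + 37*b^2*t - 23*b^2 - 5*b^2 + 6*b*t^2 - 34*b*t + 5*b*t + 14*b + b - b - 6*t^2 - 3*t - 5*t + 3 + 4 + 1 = 6*b^3 + b^2*(37*t - 28) + b*(6*t^2 - 29*t + 14) - 6*t^2 - 8*t + 8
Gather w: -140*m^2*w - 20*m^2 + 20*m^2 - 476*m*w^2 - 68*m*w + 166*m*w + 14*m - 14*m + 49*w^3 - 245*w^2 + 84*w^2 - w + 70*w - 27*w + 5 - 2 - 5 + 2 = 49*w^3 + w^2*(-476*m - 161) + w*(-140*m^2 + 98*m + 42)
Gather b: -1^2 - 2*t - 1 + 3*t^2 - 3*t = 3*t^2 - 5*t - 2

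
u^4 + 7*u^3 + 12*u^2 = u^2*(u + 3)*(u + 4)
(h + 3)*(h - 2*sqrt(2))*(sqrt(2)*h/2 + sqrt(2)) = sqrt(2)*h^3/2 - 2*h^2 + 5*sqrt(2)*h^2/2 - 10*h + 3*sqrt(2)*h - 12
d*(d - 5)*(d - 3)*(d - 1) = d^4 - 9*d^3 + 23*d^2 - 15*d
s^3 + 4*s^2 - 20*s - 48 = (s - 4)*(s + 2)*(s + 6)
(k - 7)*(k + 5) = k^2 - 2*k - 35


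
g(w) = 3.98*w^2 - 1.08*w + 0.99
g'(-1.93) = -16.44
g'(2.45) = 18.42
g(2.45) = 22.23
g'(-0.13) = -2.11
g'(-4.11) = -33.80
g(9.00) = 313.65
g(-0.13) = 1.20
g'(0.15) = 0.11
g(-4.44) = 84.25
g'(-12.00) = -96.60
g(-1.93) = 17.90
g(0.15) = 0.92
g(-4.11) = 72.66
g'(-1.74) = -14.93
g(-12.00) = 587.07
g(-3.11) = 42.84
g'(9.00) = 70.56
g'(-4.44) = -36.42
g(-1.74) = 14.92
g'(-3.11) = -25.84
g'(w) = 7.96*w - 1.08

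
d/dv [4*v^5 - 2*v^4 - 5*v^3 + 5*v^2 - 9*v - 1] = 20*v^4 - 8*v^3 - 15*v^2 + 10*v - 9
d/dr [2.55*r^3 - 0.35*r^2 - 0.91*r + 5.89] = 7.65*r^2 - 0.7*r - 0.91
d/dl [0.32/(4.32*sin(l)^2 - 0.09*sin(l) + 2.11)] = (0.0288 - 2.7648*sin(l))*cos(l)/(4.32*sin(l)^2 - 0.09*sin(l) + 2.11)^2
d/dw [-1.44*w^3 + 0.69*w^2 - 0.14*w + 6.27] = -4.32*w^2 + 1.38*w - 0.14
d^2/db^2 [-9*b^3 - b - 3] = -54*b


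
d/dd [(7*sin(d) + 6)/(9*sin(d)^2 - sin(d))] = 3*(-21*cos(d) - 36/tan(d) + 2*cos(d)/sin(d)^2)/(9*sin(d) - 1)^2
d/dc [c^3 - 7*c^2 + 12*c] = 3*c^2 - 14*c + 12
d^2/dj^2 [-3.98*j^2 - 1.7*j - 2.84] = -7.96000000000000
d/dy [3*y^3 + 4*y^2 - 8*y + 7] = 9*y^2 + 8*y - 8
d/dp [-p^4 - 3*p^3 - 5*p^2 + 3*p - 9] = -4*p^3 - 9*p^2 - 10*p + 3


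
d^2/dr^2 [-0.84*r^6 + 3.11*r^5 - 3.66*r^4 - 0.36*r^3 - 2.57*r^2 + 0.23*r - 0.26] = -25.2*r^4 + 62.2*r^3 - 43.92*r^2 - 2.16*r - 5.14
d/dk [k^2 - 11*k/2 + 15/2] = 2*k - 11/2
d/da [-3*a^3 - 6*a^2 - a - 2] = -9*a^2 - 12*a - 1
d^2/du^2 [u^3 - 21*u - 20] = 6*u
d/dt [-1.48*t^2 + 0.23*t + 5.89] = 0.23 - 2.96*t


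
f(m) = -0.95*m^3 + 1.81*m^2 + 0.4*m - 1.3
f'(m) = -2.85*m^2 + 3.62*m + 0.4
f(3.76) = -24.71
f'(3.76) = -26.28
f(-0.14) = -1.32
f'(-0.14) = -0.16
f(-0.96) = 0.82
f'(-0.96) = -5.70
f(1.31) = 0.19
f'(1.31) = 0.25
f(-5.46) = 205.11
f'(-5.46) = -104.33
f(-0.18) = -1.31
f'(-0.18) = -0.34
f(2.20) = -1.78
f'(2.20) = -5.43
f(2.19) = -1.72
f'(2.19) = -5.34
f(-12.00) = 1896.14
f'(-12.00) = -453.44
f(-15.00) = 3606.20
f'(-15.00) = -695.15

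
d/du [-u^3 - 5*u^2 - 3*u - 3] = -3*u^2 - 10*u - 3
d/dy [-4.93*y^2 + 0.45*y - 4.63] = 0.45 - 9.86*y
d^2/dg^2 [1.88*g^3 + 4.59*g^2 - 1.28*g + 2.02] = 11.28*g + 9.18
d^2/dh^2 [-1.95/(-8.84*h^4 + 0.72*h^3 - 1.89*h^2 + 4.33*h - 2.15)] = ((-206.856*h^2 + 8.424*h - 7.371)*(8.84*h^4 - 0.72*h^3 + 1.89*h^2 - 4.33*h + 2.15) + 1.95*(35.36*h^3 - 2.16*h^2 + 3.78*h - 4.33)*(70.72*h^3 - 4.32*h^2 + 7.56*h - 8.66))/(8.84*h^4 - 0.72*h^3 + 1.89*h^2 - 4.33*h + 2.15)^3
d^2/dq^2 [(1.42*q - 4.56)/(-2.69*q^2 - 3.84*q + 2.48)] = (-(1.42*q - 4.56)*(5.38*q + 3.84)*(10.76*q + 7.68) + (22.9188*q - 13.6272)*(2.69*q^2 + 3.84*q - 2.48))/(2.69*q^2 + 3.84*q - 2.48)^3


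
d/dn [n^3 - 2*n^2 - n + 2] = 3*n^2 - 4*n - 1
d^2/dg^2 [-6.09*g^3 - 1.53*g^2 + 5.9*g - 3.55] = -36.54*g - 3.06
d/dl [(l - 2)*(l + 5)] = 2*l + 3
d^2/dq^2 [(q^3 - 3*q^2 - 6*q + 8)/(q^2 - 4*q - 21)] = 2*(19*q^3 + 87*q^2 + 849*q - 523)/(q^6 - 12*q^5 - 15*q^4 + 440*q^3 + 315*q^2 - 5292*q - 9261)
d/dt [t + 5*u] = 1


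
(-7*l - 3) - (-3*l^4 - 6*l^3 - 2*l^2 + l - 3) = 3*l^4 + 6*l^3 + 2*l^2 - 8*l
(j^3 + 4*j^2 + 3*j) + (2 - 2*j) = j^3 + 4*j^2 + j + 2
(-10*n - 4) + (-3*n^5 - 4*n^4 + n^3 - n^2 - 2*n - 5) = -3*n^5 - 4*n^4 + n^3 - n^2 - 12*n - 9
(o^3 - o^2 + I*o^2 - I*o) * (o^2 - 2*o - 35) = o^5 - 3*o^4 + I*o^4 - 33*o^3 - 3*I*o^3 + 35*o^2 - 33*I*o^2 + 35*I*o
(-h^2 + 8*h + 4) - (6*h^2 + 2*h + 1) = -7*h^2 + 6*h + 3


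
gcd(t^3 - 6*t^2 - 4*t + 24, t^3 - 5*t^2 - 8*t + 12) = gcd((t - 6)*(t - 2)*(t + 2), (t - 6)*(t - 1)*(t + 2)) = t^2 - 4*t - 12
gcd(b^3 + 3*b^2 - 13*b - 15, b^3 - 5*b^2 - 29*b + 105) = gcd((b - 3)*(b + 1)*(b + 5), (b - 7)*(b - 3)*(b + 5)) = b^2 + 2*b - 15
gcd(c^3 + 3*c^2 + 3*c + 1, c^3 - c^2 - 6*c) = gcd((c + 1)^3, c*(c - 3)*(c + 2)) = 1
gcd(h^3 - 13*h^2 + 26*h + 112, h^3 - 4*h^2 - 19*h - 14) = h^2 - 5*h - 14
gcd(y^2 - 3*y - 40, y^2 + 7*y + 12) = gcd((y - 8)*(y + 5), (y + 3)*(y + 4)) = 1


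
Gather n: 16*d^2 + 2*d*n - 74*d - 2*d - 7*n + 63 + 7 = 16*d^2 - 76*d + n*(2*d - 7) + 70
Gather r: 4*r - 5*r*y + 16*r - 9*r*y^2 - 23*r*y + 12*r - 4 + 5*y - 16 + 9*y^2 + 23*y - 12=r*(-9*y^2 - 28*y + 32) + 9*y^2 + 28*y - 32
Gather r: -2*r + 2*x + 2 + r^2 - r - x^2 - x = r^2 - 3*r - x^2 + x + 2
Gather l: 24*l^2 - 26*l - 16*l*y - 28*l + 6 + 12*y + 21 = 24*l^2 + l*(-16*y - 54) + 12*y + 27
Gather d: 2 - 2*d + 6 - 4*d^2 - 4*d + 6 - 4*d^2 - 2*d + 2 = -8*d^2 - 8*d + 16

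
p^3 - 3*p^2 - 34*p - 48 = (p - 8)*(p + 2)*(p + 3)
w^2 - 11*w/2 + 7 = (w - 7/2)*(w - 2)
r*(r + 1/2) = r^2 + r/2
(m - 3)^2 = m^2 - 6*m + 9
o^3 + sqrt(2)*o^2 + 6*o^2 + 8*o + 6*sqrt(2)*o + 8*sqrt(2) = (o + 2)*(o + 4)*(o + sqrt(2))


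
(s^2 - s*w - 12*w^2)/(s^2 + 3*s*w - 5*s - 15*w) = (s - 4*w)/(s - 5)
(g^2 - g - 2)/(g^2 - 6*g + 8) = (g + 1)/(g - 4)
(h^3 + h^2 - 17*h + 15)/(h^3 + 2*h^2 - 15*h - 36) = (h^3 + h^2 - 17*h + 15)/(h^3 + 2*h^2 - 15*h - 36)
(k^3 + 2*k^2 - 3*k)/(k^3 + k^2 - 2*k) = (k + 3)/(k + 2)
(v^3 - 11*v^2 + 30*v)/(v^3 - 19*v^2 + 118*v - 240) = v/(v - 8)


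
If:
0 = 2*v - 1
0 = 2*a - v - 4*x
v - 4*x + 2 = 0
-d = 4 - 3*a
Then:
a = 3/2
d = 1/2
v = 1/2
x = 5/8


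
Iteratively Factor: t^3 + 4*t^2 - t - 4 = (t + 1)*(t^2 + 3*t - 4) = (t + 1)*(t + 4)*(t - 1)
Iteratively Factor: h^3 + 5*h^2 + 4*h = (h + 4)*(h^2 + h) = h*(h + 4)*(h + 1)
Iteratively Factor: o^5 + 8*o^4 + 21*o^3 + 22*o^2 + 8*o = (o + 2)*(o^4 + 6*o^3 + 9*o^2 + 4*o) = (o + 2)*(o + 4)*(o^3 + 2*o^2 + o) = (o + 1)*(o + 2)*(o + 4)*(o^2 + o) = o*(o + 1)*(o + 2)*(o + 4)*(o + 1)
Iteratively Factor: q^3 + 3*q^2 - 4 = (q + 2)*(q^2 + q - 2) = (q + 2)^2*(q - 1)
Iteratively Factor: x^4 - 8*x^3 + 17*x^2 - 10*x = (x - 2)*(x^3 - 6*x^2 + 5*x) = (x - 5)*(x - 2)*(x^2 - x) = x*(x - 5)*(x - 2)*(x - 1)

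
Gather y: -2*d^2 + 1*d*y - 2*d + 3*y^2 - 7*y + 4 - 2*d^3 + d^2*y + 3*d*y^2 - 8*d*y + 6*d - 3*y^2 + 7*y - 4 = -2*d^3 - 2*d^2 + 3*d*y^2 + 4*d + y*(d^2 - 7*d)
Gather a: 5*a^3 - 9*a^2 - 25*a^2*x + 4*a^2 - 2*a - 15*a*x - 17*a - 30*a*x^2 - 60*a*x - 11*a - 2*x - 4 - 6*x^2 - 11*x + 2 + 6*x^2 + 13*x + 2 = 5*a^3 + a^2*(-25*x - 5) + a*(-30*x^2 - 75*x - 30)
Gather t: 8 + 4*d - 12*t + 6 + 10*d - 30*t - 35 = 14*d - 42*t - 21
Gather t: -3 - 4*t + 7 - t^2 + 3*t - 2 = -t^2 - t + 2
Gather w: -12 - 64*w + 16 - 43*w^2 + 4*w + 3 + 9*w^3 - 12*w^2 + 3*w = 9*w^3 - 55*w^2 - 57*w + 7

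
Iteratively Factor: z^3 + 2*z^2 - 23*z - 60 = (z - 5)*(z^2 + 7*z + 12) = (z - 5)*(z + 4)*(z + 3)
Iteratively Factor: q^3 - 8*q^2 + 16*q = (q - 4)*(q^2 - 4*q) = q*(q - 4)*(q - 4)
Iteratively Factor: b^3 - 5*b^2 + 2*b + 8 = (b - 2)*(b^2 - 3*b - 4) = (b - 4)*(b - 2)*(b + 1)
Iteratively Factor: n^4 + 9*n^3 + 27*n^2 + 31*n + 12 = (n + 1)*(n^3 + 8*n^2 + 19*n + 12) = (n + 1)*(n + 4)*(n^2 + 4*n + 3) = (n + 1)*(n + 3)*(n + 4)*(n + 1)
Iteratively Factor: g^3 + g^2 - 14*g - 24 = (g + 2)*(g^2 - g - 12) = (g - 4)*(g + 2)*(g + 3)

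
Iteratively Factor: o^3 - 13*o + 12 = (o - 1)*(o^2 + o - 12) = (o - 3)*(o - 1)*(o + 4)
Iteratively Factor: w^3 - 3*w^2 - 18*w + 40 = (w - 5)*(w^2 + 2*w - 8) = (w - 5)*(w - 2)*(w + 4)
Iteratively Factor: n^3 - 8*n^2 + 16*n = (n)*(n^2 - 8*n + 16) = n*(n - 4)*(n - 4)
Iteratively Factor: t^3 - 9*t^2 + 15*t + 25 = (t - 5)*(t^2 - 4*t - 5) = (t - 5)^2*(t + 1)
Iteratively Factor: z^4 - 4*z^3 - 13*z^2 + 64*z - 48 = (z - 1)*(z^3 - 3*z^2 - 16*z + 48) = (z - 4)*(z - 1)*(z^2 + z - 12) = (z - 4)*(z - 3)*(z - 1)*(z + 4)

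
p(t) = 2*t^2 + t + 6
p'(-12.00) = -47.00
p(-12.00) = 282.00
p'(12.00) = 49.00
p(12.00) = 306.00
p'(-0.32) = -0.28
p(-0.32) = 5.88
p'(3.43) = 14.72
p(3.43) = 32.96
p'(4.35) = 18.40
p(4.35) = 48.20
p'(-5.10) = -19.40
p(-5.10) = 52.92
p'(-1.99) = -6.96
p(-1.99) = 11.93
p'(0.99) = 4.96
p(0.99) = 8.95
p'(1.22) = 5.88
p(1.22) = 10.20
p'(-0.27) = -0.08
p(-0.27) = 5.88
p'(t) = 4*t + 1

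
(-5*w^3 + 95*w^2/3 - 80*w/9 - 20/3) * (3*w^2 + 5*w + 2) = -15*w^5 + 70*w^4 + 365*w^3/3 - 10*w^2/9 - 460*w/9 - 40/3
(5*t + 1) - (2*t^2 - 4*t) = -2*t^2 + 9*t + 1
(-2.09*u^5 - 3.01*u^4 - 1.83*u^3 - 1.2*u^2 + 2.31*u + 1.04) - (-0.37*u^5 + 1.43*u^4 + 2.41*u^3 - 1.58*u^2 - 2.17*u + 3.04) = -1.72*u^5 - 4.44*u^4 - 4.24*u^3 + 0.38*u^2 + 4.48*u - 2.0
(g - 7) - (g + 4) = -11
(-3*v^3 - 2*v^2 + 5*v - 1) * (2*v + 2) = -6*v^4 - 10*v^3 + 6*v^2 + 8*v - 2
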